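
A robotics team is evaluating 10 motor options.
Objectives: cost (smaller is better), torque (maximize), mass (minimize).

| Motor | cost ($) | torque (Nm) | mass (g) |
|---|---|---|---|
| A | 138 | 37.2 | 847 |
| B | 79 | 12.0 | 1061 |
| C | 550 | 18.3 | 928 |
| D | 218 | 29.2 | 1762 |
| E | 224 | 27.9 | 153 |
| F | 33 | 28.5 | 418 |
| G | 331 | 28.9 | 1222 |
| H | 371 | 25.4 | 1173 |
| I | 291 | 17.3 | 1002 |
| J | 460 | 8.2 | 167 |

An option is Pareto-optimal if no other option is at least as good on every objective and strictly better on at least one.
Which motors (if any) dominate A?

none

B: worse on torque (12.0 vs 37.2).
C: worse on cost (550 vs 138).
D: worse on cost (218 vs 138).
E: worse on cost (224 vs 138).
F: worse on torque (28.5 vs 37.2).
G: worse on cost (331 vs 138).
H: worse on cost (371 vs 138).
I: worse on cost (291 vs 138).
J: worse on cost (460 vs 138).
No option dominates A.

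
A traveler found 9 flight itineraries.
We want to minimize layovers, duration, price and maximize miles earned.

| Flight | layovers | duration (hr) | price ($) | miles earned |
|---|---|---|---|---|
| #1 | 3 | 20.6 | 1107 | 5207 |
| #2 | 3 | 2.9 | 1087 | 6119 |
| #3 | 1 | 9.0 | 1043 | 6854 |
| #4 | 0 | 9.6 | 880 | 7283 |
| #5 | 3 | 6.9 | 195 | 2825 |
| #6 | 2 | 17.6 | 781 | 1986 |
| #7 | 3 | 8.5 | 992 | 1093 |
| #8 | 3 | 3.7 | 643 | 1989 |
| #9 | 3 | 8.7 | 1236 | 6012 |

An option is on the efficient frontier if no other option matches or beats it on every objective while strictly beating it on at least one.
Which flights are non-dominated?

#2, #3, #4, #5, #6, #8

#1: dominated by #2 (layovers 3≤3, duration 2.9≤20.6, price 1087≤1107, miles earned 6119≥5207).
#2: not dominated (best duration).
#3: not dominated.
#4: not dominated (best layovers).
#5: not dominated (best price).
#6: not dominated.
#7: dominated by #5 (layovers 3≤3, duration 6.9≤8.5, price 195≤992, miles earned 2825≥1093).
#8: not dominated.
#9: dominated by #2 (layovers 3≤3, duration 2.9≤8.7, price 1087≤1236, miles earned 6119≥6012).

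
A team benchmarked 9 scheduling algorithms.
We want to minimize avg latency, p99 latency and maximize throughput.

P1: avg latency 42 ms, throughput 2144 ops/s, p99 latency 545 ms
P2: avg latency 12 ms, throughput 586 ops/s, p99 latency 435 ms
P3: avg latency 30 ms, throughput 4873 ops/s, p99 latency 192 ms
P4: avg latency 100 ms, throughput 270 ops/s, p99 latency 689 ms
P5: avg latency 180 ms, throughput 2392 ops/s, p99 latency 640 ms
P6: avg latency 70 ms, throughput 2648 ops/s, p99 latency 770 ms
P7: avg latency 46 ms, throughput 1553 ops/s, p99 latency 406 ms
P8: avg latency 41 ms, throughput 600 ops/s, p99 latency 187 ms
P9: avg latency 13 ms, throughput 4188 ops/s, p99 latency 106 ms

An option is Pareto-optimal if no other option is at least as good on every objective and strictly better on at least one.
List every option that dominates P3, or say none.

none

P1: worse on avg latency (42 vs 30).
P2: worse on throughput (586 vs 4873).
P4: worse on avg latency (100 vs 30).
P5: worse on avg latency (180 vs 30).
P6: worse on avg latency (70 vs 30).
P7: worse on avg latency (46 vs 30).
P8: worse on avg latency (41 vs 30).
P9: worse on throughput (4188 vs 4873).
No option dominates P3.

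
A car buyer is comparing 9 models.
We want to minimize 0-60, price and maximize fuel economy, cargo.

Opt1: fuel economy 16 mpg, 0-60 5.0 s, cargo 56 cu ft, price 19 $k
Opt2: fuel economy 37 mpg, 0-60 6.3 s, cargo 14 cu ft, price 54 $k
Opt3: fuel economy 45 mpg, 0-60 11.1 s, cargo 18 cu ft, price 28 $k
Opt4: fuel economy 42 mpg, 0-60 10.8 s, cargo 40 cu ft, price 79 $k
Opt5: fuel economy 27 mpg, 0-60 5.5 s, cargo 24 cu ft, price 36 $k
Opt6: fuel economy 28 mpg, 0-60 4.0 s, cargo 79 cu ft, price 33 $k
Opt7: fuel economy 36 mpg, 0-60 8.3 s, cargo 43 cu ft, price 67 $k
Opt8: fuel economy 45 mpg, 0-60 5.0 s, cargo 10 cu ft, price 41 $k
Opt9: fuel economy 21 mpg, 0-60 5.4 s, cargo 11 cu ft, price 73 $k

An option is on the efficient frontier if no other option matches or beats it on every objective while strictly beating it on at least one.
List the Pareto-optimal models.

Opt1, Opt2, Opt3, Opt4, Opt6, Opt7, Opt8

Opt1: not dominated (best price).
Opt2: not dominated.
Opt3: not dominated.
Opt4: not dominated.
Opt5: dominated by Opt6 (fuel economy 28≥27, 0-60 4.0≤5.5, cargo 79≥24, price 33≤36).
Opt6: not dominated (best 0-60).
Opt7: not dominated.
Opt8: not dominated.
Opt9: dominated by Opt6 (fuel economy 28≥21, 0-60 4.0≤5.4, cargo 79≥11, price 33≤73).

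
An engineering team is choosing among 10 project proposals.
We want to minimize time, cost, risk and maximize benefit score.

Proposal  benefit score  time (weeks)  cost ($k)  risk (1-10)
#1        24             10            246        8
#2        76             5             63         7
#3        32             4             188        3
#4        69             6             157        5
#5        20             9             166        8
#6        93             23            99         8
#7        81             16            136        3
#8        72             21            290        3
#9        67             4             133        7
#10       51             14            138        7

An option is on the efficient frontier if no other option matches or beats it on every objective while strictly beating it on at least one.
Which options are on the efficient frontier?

#1: dominated by #2 (benefit score 76≥24, time 5≤10, cost 63≤246, risk 7≤8).
#2: not dominated (best cost).
#3: not dominated.
#4: not dominated.
#5: dominated by #2 (benefit score 76≥20, time 5≤9, cost 63≤166, risk 7≤8).
#6: not dominated (best benefit score).
#7: not dominated.
#8: dominated by #7 (benefit score 81≥72, time 16≤21, cost 136≤290, risk 3≤3).
#9: not dominated.
#10: dominated by #2 (benefit score 76≥51, time 5≤14, cost 63≤138, risk 7≤7).

#2, #3, #4, #6, #7, #9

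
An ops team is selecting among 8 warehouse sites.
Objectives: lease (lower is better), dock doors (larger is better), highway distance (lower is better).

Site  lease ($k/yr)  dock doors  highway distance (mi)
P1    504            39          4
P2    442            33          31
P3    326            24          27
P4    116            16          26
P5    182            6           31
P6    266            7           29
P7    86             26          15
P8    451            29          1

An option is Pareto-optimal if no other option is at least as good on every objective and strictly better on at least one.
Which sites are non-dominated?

P1: not dominated (best dock doors).
P2: not dominated.
P3: dominated by P7 (lease 86≤326, dock doors 26≥24, highway distance 15≤27).
P4: dominated by P7 (lease 86≤116, dock doors 26≥16, highway distance 15≤26).
P5: dominated by P4 (lease 116≤182, dock doors 16≥6, highway distance 26≤31).
P6: dominated by P4 (lease 116≤266, dock doors 16≥7, highway distance 26≤29).
P7: not dominated (best lease).
P8: not dominated (best highway distance).

P1, P2, P7, P8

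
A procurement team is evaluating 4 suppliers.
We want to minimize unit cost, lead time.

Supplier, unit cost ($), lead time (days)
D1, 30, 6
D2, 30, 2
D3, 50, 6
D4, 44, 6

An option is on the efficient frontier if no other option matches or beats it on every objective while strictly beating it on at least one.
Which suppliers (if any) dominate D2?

none

D1: worse on lead time (6 vs 2).
D3: worse on unit cost (50 vs 30).
D4: worse on unit cost (44 vs 30).
No option dominates D2.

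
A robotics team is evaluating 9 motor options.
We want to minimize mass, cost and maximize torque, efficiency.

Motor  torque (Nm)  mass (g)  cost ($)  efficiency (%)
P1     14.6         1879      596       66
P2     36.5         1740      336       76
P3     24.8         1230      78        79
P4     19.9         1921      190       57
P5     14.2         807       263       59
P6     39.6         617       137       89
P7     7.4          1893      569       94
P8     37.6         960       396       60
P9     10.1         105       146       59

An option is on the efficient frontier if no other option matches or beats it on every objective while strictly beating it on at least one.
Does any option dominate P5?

Yes

P6 vs P5: torque 39.6≥14.2, mass 617≤807, cost 137≤263, efficiency 89≥59 — P6 is at least as good on every objective and strictly better on at least one, so P6 dominates P5.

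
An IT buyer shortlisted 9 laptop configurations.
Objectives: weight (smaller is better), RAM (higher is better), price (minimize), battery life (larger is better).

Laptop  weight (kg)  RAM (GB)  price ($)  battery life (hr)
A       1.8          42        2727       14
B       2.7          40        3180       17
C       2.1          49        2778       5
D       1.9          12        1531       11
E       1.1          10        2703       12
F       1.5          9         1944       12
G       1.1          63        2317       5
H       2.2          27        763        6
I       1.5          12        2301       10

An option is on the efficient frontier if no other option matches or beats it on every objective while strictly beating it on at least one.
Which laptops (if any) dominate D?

A: worse on price (2727 vs 1531).
B: worse on weight (2.7 vs 1.9).
C: worse on weight (2.1 vs 1.9).
E: worse on RAM (10 vs 12).
F: worse on RAM (9 vs 12).
G: worse on price (2317 vs 1531).
H: worse on weight (2.2 vs 1.9).
I: worse on price (2301 vs 1531).
No option dominates D.

none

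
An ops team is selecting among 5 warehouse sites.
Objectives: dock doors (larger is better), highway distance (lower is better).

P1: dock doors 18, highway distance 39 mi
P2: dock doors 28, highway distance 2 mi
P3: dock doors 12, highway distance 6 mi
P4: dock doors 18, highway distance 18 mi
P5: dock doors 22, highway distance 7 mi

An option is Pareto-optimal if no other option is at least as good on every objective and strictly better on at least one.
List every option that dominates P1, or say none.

P2: dock doors 28≥18, highway distance 2≤39 — dominates P1.
P4: dock doors 18≥18, highway distance 18≤39 — dominates P1.
P5: dock doors 22≥18, highway distance 7≤39 — dominates P1.
Others (P3) are each worse than P1 on at least one objective.

P2, P4, P5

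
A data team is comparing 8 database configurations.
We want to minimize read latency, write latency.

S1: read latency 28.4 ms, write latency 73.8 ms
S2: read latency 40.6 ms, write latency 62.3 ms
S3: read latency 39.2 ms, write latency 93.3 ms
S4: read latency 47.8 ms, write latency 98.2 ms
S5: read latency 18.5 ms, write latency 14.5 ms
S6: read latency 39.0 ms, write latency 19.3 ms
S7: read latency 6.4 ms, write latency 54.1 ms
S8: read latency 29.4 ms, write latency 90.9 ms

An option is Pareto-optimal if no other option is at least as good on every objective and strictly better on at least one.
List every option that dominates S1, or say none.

S5, S7

S5: read latency 18.5≤28.4, write latency 14.5≤73.8 — dominates S1.
S7: read latency 6.4≤28.4, write latency 54.1≤73.8 — dominates S1.
Others (S2, S3, S4, S6, S8) are each worse than S1 on at least one objective.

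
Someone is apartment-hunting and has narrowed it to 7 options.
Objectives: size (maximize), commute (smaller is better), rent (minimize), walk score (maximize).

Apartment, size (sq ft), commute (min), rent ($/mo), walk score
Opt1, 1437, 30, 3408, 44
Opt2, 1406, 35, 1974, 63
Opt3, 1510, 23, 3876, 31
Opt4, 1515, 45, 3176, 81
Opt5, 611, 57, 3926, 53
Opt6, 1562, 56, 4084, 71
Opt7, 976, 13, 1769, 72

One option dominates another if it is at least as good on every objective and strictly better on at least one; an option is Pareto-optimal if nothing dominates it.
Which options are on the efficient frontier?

Opt1, Opt2, Opt3, Opt4, Opt6, Opt7

Opt1: not dominated.
Opt2: not dominated.
Opt3: not dominated.
Opt4: not dominated (best walk score).
Opt5: dominated by Opt2 (size 1406≥611, commute 35≤57, rent 1974≤3926, walk score 63≥53).
Opt6: not dominated (best size).
Opt7: not dominated (best commute).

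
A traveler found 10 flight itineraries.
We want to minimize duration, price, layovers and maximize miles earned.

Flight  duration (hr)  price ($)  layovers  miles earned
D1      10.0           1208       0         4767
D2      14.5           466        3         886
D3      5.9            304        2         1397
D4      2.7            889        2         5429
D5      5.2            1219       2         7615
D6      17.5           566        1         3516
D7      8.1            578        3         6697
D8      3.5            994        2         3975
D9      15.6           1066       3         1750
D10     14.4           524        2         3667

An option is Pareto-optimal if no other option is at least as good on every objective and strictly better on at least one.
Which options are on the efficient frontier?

D1: not dominated (best layovers).
D2: dominated by D3 (duration 5.9≤14.5, price 304≤466, layovers 2≤3, miles earned 1397≥886).
D3: not dominated (best price).
D4: not dominated (best duration).
D5: not dominated (best miles earned).
D6: not dominated.
D7: not dominated.
D8: dominated by D4 (duration 2.7≤3.5, price 889≤994, layovers 2≤2, miles earned 5429≥3975).
D9: dominated by D4 (duration 2.7≤15.6, price 889≤1066, layovers 2≤3, miles earned 5429≥1750).
D10: not dominated.

D1, D3, D4, D5, D6, D7, D10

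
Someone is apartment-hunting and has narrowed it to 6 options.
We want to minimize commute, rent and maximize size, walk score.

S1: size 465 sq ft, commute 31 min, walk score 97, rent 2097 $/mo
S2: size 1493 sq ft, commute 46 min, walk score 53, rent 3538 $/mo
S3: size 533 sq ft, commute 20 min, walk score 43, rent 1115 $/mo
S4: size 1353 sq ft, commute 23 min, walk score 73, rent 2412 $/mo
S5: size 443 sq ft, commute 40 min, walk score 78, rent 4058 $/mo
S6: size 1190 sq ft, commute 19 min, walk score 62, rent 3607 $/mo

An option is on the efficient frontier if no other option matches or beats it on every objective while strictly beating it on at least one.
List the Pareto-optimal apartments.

S1: not dominated (best walk score).
S2: not dominated (best size).
S3: not dominated (best rent).
S4: not dominated.
S5: dominated by S1 (size 465≥443, commute 31≤40, walk score 97≥78, rent 2097≤4058).
S6: not dominated (best commute).

S1, S2, S3, S4, S6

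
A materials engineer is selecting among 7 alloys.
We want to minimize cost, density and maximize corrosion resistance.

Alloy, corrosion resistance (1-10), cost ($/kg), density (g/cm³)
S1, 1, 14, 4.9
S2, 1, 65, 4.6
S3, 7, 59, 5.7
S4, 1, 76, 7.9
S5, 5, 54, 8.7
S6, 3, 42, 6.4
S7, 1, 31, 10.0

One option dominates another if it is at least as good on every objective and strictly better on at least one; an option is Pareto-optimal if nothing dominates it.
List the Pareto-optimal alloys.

S1: not dominated (best cost).
S2: not dominated (best density).
S3: not dominated (best corrosion resistance).
S4: dominated by S1 (corrosion resistance 1≥1, cost 14≤76, density 4.9≤7.9).
S5: not dominated.
S6: not dominated.
S7: dominated by S1 (corrosion resistance 1≥1, cost 14≤31, density 4.9≤10.0).

S1, S2, S3, S5, S6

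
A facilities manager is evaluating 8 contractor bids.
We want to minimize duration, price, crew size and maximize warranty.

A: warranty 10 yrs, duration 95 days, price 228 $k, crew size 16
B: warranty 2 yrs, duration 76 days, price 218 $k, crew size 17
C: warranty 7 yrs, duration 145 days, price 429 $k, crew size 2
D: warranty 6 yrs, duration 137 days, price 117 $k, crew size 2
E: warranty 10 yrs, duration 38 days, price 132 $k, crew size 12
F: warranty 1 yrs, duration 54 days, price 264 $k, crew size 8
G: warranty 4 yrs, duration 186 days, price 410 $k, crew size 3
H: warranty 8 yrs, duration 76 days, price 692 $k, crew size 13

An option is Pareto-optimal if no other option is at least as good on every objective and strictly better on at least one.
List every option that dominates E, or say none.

none

A: worse on duration (95 vs 38).
B: worse on warranty (2 vs 10).
C: worse on warranty (7 vs 10).
D: worse on warranty (6 vs 10).
F: worse on warranty (1 vs 10).
G: worse on warranty (4 vs 10).
H: worse on warranty (8 vs 10).
No option dominates E.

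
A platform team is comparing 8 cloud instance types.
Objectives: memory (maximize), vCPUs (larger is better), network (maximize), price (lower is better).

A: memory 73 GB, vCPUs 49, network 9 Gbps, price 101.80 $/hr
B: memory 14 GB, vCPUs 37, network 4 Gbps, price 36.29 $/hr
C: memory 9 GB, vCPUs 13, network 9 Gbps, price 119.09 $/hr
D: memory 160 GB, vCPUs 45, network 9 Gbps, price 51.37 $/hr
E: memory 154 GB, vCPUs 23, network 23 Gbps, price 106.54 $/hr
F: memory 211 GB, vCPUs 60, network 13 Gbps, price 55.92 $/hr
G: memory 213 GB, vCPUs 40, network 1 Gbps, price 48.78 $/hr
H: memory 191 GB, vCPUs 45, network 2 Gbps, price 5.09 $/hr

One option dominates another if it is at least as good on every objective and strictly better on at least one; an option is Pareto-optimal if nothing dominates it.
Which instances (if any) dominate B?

none

A: worse on price (101.80 vs 36.29).
C: worse on memory (9 vs 14).
D: worse on price (51.37 vs 36.29).
E: worse on vCPUs (23 vs 37).
F: worse on price (55.92 vs 36.29).
G: worse on network (1 vs 4).
H: worse on network (2 vs 4).
No option dominates B.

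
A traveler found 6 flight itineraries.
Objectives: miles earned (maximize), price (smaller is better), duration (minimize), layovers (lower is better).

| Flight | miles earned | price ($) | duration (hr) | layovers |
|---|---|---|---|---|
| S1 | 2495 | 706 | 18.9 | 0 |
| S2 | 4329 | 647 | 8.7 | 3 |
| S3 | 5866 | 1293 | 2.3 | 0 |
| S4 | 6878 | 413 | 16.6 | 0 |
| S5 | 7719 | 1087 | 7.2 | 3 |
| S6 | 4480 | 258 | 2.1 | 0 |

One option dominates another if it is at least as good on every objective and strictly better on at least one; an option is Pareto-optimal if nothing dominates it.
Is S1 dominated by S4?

Yes

S4 vs S1: miles earned 6878≥2495, price 413≤706, duration 16.6≤18.9, layovers 0≤0 — S4 is at least as good on every objective with at least one strict improvement.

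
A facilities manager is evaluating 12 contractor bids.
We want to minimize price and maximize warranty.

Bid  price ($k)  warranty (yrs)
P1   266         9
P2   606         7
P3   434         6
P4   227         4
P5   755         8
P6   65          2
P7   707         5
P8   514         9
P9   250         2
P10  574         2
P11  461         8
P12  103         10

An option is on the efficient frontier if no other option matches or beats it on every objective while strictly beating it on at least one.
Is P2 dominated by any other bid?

Yes

P1 vs P2: price 266≤606, warranty 9≥7 — P1 is at least as good on every objective and strictly better on at least one, so P1 dominates P2.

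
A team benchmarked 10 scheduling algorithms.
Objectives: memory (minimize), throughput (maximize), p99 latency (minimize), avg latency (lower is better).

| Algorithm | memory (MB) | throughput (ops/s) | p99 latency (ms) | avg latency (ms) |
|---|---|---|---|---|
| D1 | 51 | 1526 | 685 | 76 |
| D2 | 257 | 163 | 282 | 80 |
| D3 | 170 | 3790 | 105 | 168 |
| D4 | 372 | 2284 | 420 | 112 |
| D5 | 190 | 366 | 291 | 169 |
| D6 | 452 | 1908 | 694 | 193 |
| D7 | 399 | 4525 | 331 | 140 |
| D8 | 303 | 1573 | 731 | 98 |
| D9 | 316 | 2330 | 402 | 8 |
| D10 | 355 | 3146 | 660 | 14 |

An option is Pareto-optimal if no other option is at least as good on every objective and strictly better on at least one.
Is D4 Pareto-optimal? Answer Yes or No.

No

D9 vs D4: memory 316≤372, throughput 2330≥2284, p99 latency 402≤420, avg latency 8≤112 — D9 is at least as good on every objective and strictly better on at least one, so D9 dominates D4.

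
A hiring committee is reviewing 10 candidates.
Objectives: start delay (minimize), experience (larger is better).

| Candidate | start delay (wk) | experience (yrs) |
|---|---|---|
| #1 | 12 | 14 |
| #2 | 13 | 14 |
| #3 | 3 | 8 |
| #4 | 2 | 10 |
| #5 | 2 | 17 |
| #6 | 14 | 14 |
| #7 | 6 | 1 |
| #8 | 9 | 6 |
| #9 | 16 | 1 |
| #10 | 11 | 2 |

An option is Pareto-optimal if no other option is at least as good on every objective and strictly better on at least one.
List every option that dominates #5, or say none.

#1: worse on start delay (12 vs 2).
#2: worse on start delay (13 vs 2).
#3: worse on start delay (3 vs 2).
#4: worse on experience (10 vs 17).
#6: worse on start delay (14 vs 2).
#7: worse on start delay (6 vs 2).
#8: worse on start delay (9 vs 2).
#9: worse on start delay (16 vs 2).
#10: worse on start delay (11 vs 2).
No option dominates #5.

none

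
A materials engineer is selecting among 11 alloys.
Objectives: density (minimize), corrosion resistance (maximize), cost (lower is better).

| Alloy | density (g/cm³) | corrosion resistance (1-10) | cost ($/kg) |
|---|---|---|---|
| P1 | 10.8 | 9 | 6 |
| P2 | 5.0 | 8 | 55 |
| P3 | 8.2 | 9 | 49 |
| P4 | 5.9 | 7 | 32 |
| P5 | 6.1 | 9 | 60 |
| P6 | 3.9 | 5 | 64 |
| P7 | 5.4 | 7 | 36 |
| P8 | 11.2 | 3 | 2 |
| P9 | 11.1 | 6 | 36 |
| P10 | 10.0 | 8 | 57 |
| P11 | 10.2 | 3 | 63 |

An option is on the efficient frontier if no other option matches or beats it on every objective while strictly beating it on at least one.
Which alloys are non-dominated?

P1: not dominated.
P2: not dominated.
P3: not dominated.
P4: not dominated.
P5: not dominated.
P6: not dominated (best density).
P7: not dominated.
P8: not dominated (best cost).
P9: dominated by P1 (density 10.8≤11.1, corrosion resistance 9≥6, cost 6≤36).
P10: dominated by P2 (density 5.0≤10.0, corrosion resistance 8≥8, cost 55≤57).
P11: dominated by P2 (density 5.0≤10.2, corrosion resistance 8≥3, cost 55≤63).

P1, P2, P3, P4, P5, P6, P7, P8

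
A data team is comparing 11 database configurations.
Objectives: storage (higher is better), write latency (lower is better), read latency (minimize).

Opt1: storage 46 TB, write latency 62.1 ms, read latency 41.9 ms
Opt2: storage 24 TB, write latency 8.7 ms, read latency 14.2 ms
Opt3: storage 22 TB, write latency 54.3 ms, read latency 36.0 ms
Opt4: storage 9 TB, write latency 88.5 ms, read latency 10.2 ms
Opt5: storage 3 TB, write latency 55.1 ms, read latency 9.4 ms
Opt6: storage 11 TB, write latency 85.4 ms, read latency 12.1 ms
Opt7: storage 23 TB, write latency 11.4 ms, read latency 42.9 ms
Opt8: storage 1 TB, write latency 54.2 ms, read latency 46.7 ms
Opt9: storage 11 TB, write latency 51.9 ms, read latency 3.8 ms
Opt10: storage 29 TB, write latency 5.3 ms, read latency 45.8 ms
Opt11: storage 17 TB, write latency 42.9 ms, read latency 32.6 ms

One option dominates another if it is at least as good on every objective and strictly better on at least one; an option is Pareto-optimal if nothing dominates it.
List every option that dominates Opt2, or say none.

Opt1: worse on write latency (62.1 vs 8.7).
Opt3: worse on storage (22 vs 24).
Opt4: worse on storage (9 vs 24).
Opt5: worse on storage (3 vs 24).
Opt6: worse on storage (11 vs 24).
Opt7: worse on storage (23 vs 24).
Opt8: worse on storage (1 vs 24).
Opt9: worse on storage (11 vs 24).
Opt10: worse on read latency (45.8 vs 14.2).
Opt11: worse on storage (17 vs 24).
No option dominates Opt2.

none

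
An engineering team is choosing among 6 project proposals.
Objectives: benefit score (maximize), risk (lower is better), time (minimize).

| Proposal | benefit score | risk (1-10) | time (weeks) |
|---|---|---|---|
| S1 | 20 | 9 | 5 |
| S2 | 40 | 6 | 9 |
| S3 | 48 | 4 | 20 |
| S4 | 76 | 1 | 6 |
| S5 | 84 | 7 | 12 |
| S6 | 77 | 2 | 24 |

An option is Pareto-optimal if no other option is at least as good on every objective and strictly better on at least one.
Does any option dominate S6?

No

S1: worse on benefit score (20 vs 77).
S2: worse on benefit score (40 vs 77).
S3: worse on benefit score (48 vs 77).
S4: worse on benefit score (76 vs 77).
S5: worse on risk (7 vs 2).
No option is at least as good as S6 on every objective and strictly better on one.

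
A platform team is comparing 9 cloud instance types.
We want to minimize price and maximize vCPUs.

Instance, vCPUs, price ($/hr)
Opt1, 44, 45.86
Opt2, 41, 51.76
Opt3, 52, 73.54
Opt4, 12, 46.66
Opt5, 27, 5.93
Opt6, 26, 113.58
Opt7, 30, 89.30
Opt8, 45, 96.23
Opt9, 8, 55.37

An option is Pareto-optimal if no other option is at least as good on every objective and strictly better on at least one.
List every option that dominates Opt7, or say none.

Opt1: vCPUs 44≥30, price 45.86≤89.30 — dominates Opt7.
Opt2: vCPUs 41≥30, price 51.76≤89.30 — dominates Opt7.
Opt3: vCPUs 52≥30, price 73.54≤89.30 — dominates Opt7.
Others (Opt4, Opt5, Opt6, Opt8, Opt9) are each worse than Opt7 on at least one objective.

Opt1, Opt2, Opt3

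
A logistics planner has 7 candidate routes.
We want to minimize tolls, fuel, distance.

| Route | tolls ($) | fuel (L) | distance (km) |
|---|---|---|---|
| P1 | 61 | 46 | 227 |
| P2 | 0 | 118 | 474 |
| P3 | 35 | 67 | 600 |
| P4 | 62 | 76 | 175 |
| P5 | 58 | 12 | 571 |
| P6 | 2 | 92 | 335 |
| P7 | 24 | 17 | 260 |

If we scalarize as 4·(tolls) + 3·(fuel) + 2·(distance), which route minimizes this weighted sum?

P7

P1: 4·61 + 3·46 + 2·227 = 836
P2: 4·0 + 3·118 + 2·474 = 1302
P3: 4·35 + 3·67 + 2·600 = 1541
P4: 4·62 + 3·76 + 2·175 = 826
P5: 4·58 + 3·12 + 2·571 = 1410
P6: 4·2 + 3·92 + 2·335 = 954
P7: 4·24 + 3·17 + 2·260 = 667
Lowest: P7 at 667.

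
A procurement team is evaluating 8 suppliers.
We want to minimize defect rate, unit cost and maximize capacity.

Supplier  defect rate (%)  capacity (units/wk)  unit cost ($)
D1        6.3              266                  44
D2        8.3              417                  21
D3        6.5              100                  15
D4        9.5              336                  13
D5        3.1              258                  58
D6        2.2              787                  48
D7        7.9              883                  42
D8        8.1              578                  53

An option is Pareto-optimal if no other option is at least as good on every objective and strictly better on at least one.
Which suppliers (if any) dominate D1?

none

D2: worse on defect rate (8.3 vs 6.3).
D3: worse on defect rate (6.5 vs 6.3).
D4: worse on defect rate (9.5 vs 6.3).
D5: worse on capacity (258 vs 266).
D6: worse on unit cost (48 vs 44).
D7: worse on defect rate (7.9 vs 6.3).
D8: worse on defect rate (8.1 vs 6.3).
No option dominates D1.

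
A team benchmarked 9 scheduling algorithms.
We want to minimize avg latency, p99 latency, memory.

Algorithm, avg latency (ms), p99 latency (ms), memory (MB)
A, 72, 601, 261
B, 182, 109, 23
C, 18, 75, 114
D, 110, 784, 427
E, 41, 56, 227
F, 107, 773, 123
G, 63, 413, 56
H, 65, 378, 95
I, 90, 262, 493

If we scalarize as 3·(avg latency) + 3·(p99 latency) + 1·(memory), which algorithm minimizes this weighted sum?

C

A: 3·72 + 3·601 + 1·261 = 2280
B: 3·182 + 3·109 + 1·23 = 896
C: 3·18 + 3·75 + 1·114 = 393
D: 3·110 + 3·784 + 1·427 = 3109
E: 3·41 + 3·56 + 1·227 = 518
F: 3·107 + 3·773 + 1·123 = 2763
G: 3·63 + 3·413 + 1·56 = 1484
H: 3·65 + 3·378 + 1·95 = 1424
I: 3·90 + 3·262 + 1·493 = 1549
Lowest: C at 393.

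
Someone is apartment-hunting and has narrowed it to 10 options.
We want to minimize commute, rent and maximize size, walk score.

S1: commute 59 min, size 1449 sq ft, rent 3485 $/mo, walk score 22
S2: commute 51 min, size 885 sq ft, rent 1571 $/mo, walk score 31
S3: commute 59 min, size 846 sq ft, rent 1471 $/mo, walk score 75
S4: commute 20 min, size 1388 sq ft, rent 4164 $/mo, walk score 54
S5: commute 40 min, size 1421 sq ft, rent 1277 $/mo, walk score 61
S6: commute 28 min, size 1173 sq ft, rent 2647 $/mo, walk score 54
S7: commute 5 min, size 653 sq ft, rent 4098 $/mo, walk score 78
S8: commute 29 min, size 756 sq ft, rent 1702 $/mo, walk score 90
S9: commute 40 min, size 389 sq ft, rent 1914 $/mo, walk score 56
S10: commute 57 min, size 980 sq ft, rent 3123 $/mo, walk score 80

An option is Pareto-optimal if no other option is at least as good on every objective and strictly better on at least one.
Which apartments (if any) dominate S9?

S5: commute 40≤40, size 1421≥389, rent 1277≤1914, walk score 61≥56 — dominates S9.
S8: commute 29≤40, size 756≥389, rent 1702≤1914, walk score 90≥56 — dominates S9.
Others (S1, S2, S3, S4, S6, S7, S10) are each worse than S9 on at least one objective.

S5, S8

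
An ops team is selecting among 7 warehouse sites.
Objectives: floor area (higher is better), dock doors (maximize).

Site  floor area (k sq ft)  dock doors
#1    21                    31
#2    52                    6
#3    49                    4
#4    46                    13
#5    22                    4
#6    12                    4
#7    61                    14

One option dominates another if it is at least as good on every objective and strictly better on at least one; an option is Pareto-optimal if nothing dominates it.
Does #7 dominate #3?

Yes

#7 vs #3: floor area 61≥49, dock doors 14≥4 — #7 is at least as good on every objective with at least one strict improvement.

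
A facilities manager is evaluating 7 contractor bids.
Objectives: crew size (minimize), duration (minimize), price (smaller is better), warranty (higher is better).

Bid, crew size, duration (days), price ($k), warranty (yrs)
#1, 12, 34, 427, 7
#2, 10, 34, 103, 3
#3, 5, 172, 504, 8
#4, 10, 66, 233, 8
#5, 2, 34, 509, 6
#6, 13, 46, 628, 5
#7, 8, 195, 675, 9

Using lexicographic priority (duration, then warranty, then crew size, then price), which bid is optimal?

#1

First minimize duration: best is 34, kept {#1, #2, #5}.
Then maximize warranty: best is 7, kept {#1}.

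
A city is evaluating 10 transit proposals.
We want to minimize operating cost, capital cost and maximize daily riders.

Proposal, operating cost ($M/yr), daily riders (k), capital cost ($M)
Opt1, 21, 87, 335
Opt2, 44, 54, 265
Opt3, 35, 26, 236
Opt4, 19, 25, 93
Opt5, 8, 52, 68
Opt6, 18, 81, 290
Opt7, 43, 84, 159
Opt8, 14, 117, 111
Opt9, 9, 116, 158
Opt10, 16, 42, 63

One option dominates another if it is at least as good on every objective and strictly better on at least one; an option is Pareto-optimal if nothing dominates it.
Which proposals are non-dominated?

Opt5, Opt8, Opt9, Opt10

Opt1: dominated by Opt8 (operating cost 14≤21, daily riders 117≥87, capital cost 111≤335).
Opt2: dominated by Opt7 (operating cost 43≤44, daily riders 84≥54, capital cost 159≤265).
Opt3: dominated by Opt5 (operating cost 8≤35, daily riders 52≥26, capital cost 68≤236).
Opt4: dominated by Opt5 (operating cost 8≤19, daily riders 52≥25, capital cost 68≤93).
Opt5: not dominated (best operating cost).
Opt6: dominated by Opt8 (operating cost 14≤18, daily riders 117≥81, capital cost 111≤290).
Opt7: dominated by Opt8 (operating cost 14≤43, daily riders 117≥84, capital cost 111≤159).
Opt8: not dominated (best daily riders).
Opt9: not dominated.
Opt10: not dominated (best capital cost).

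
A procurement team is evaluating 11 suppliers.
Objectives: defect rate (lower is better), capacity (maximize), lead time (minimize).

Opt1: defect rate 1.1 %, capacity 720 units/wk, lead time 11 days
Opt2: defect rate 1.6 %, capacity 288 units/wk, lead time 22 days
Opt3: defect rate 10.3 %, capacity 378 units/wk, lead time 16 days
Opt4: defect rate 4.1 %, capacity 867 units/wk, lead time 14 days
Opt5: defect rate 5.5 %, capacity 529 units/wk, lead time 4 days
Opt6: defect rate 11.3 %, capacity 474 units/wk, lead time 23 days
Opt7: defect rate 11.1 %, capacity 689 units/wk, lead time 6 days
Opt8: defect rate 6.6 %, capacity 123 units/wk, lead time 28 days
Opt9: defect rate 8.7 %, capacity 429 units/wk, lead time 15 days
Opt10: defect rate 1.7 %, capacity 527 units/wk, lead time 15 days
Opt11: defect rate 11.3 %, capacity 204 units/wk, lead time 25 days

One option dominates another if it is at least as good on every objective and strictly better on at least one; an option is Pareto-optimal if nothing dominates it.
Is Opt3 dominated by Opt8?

Opt8 vs Opt3: Opt8 is worse on capacity (123 vs 378), so it does not dominate Opt3.

No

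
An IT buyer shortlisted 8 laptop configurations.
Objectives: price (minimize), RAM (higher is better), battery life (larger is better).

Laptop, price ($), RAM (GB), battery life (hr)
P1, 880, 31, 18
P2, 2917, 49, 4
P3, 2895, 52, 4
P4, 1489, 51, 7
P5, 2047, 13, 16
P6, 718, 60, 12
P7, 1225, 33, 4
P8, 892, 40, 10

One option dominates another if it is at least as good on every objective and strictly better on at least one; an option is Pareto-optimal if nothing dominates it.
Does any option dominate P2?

P3 vs P2: price 2895≤2917, RAM 52≥49, battery life 4≥4 — P3 is at least as good on every objective and strictly better on at least one, so P3 dominates P2.

Yes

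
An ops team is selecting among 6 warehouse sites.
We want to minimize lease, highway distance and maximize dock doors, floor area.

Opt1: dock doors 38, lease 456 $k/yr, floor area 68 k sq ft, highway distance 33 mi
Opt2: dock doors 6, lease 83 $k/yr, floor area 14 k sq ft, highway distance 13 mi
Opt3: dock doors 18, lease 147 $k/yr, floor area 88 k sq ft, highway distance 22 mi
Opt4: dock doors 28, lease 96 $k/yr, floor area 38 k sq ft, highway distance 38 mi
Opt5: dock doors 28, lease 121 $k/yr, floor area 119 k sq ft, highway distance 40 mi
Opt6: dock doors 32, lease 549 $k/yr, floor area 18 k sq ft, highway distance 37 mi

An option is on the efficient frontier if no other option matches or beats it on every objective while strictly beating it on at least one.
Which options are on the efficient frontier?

Opt1: not dominated (best dock doors).
Opt2: not dominated (best lease).
Opt3: not dominated.
Opt4: not dominated.
Opt5: not dominated (best floor area).
Opt6: dominated by Opt1 (dock doors 38≥32, lease 456≤549, floor area 68≥18, highway distance 33≤37).

Opt1, Opt2, Opt3, Opt4, Opt5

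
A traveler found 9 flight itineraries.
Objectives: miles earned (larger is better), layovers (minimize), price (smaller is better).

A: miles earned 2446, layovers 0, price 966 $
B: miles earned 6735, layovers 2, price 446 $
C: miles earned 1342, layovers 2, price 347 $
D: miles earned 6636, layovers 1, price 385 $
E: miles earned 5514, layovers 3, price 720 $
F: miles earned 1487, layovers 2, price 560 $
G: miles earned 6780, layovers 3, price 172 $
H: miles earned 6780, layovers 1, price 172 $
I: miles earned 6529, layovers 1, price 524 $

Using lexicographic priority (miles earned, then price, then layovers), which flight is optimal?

First maximize miles earned: best is 6780, kept {G, H}.
Then minimize price: best is 172, kept {G, H}.
Then minimize layovers: best is 1, kept {H}.

H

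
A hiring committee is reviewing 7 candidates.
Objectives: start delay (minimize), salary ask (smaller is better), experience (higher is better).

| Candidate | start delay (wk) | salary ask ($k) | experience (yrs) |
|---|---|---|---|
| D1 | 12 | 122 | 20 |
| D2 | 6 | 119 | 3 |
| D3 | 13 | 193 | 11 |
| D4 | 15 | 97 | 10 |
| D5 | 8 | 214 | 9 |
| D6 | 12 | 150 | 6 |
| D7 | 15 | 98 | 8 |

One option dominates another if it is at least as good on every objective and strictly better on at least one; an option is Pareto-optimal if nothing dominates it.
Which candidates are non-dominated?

D1: not dominated (best experience).
D2: not dominated (best start delay).
D3: dominated by D1 (start delay 12≤13, salary ask 122≤193, experience 20≥11).
D4: not dominated (best salary ask).
D5: not dominated.
D6: dominated by D1 (start delay 12≤12, salary ask 122≤150, experience 20≥6).
D7: dominated by D4 (start delay 15≤15, salary ask 97≤98, experience 10≥8).

D1, D2, D4, D5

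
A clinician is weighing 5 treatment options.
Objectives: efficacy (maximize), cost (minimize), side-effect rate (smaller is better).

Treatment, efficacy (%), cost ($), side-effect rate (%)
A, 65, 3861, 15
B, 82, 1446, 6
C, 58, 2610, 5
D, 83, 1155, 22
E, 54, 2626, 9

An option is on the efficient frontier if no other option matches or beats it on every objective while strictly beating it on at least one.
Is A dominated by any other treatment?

B vs A: efficacy 82≥65, cost 1446≤3861, side-effect rate 6≤15 — B is at least as good on every objective and strictly better on at least one, so B dominates A.

Yes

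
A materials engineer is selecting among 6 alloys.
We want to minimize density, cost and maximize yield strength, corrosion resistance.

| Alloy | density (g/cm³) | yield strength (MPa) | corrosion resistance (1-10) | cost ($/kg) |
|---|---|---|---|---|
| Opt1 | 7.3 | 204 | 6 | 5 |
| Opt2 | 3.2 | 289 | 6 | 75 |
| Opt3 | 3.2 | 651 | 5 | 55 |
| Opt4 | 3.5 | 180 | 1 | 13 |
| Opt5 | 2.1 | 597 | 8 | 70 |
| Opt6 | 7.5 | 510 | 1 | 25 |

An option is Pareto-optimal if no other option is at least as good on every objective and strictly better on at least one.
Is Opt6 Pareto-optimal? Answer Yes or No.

Opt1: worse on yield strength (204 vs 510).
Opt2: worse on yield strength (289 vs 510).
Opt3: worse on cost (55 vs 25).
Opt4: worse on yield strength (180 vs 510).
Opt5: worse on cost (70 vs 25).
No option is at least as good as Opt6 on every objective and strictly better on one.

Yes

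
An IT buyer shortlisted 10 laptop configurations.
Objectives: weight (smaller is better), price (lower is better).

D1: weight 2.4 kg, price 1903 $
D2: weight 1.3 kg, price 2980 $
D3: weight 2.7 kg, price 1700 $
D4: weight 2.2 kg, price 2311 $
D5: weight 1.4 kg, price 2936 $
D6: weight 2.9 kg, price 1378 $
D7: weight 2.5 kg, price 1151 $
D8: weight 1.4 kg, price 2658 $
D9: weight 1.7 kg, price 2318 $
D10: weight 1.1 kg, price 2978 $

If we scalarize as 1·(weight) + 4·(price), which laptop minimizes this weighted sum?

D7

D1: 1·2.4 + 4·1903 = 7614.4
D2: 1·1.3 + 4·2980 = 11921.3
D3: 1·2.7 + 4·1700 = 6802.7
D4: 1·2.2 + 4·2311 = 9246.2
D5: 1·1.4 + 4·2936 = 11745.4
D6: 1·2.9 + 4·1378 = 5514.9
D7: 1·2.5 + 4·1151 = 4606.5
D8: 1·1.4 + 4·2658 = 10633.4
D9: 1·1.7 + 4·2318 = 9273.7
D10: 1·1.1 + 4·2978 = 11913.1
Lowest: D7 at 4606.5.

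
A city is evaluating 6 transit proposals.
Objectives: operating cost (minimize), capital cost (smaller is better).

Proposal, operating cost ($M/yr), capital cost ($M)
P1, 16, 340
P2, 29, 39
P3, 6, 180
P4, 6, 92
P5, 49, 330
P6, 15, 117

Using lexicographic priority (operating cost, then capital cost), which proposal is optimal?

First minimize operating cost: best is 6, kept {P3, P4}.
Then minimize capital cost: best is 92, kept {P4}.

P4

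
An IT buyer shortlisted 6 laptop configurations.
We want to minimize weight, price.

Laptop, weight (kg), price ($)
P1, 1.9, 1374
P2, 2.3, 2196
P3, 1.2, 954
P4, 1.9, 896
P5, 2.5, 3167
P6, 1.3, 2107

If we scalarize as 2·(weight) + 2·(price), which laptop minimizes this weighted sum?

P4

P1: 2·1.9 + 2·1374 = 2751.8
P2: 2·2.3 + 2·2196 = 4396.6
P3: 2·1.2 + 2·954 = 1910.4
P4: 2·1.9 + 2·896 = 1795.8
P5: 2·2.5 + 2·3167 = 6339.0
P6: 2·1.3 + 2·2107 = 4216.6
Lowest: P4 at 1795.8.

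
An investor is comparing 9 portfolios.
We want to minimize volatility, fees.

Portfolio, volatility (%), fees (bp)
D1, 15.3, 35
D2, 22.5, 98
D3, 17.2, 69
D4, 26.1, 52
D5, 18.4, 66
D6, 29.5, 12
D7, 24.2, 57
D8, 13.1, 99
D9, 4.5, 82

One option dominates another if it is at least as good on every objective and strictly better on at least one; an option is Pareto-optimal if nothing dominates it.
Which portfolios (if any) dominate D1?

D2: worse on volatility (22.5 vs 15.3).
D3: worse on volatility (17.2 vs 15.3).
D4: worse on volatility (26.1 vs 15.3).
D5: worse on volatility (18.4 vs 15.3).
D6: worse on volatility (29.5 vs 15.3).
D7: worse on volatility (24.2 vs 15.3).
D8: worse on fees (99 vs 35).
D9: worse on fees (82 vs 35).
No option dominates D1.

none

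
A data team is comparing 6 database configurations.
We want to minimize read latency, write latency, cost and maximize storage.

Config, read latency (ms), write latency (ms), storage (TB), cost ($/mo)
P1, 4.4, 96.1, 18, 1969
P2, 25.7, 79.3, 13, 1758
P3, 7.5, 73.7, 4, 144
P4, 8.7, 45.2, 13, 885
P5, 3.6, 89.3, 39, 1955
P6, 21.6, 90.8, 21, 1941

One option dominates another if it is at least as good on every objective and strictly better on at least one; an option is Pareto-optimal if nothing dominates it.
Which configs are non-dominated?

P1: dominated by P5 (read latency 3.6≤4.4, write latency 89.3≤96.1, storage 39≥18, cost 1955≤1969).
P2: dominated by P4 (read latency 8.7≤25.7, write latency 45.2≤79.3, storage 13≥13, cost 885≤1758).
P3: not dominated (best cost).
P4: not dominated (best write latency).
P5: not dominated (best read latency).
P6: not dominated.

P3, P4, P5, P6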